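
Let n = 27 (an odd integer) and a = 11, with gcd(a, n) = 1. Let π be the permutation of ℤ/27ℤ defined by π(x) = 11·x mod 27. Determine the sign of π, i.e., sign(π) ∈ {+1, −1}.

-1

Trace 20: π^k(20) = [20, 4, 17, 25, 5, 1, 11] for k=0..6.
π_11 has 4 disjoint cycles with lengths [18, 6, 2, 1] on {0,…,26}.
sign(π) = (−1)^{n − #cycles} = (−1)^{27−4} = (−1)^23 = -1.
The Jacobi symbol (11|27) = -1 (Zolotarev) agrees.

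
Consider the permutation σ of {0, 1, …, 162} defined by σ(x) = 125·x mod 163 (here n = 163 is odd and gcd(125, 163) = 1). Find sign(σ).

-1

Trace 123: π^k(123) = [123, 53, 105, 85, 30, 1, 125] for k=0..6.
The orbit structure of x ↦ 125x mod 163: 10 orbits of sizes [18, 18, 18, 18, 18, 18, 18, 18, 18, 1].
sign(π) = (−1)^{n − #cycles} = (−1)^{163−10} = (−1)^153 = -1.
(125|163)_J = -1 (Zolotarev's lemma cross-check).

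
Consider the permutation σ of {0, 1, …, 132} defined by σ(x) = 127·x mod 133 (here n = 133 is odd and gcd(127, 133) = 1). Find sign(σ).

Orbit of 71 under x↦127x: [71, 106, 29, 92, 113, 120, 78]… (length divides ord_133(127)).
The orbit structure of x ↦ 127x mod 133: 14 orbits of sizes [18, 18, 18, 18, 18, 18, 18, 1, 1, 1, 1, 1, 1, 1].
14 cycles on 133: each ℓ→(−1)^(ℓ−1), product (−1)^119 = -1.

-1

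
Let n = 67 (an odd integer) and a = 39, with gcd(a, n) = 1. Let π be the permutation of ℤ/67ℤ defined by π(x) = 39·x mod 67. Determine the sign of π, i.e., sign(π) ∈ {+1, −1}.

Start at x=4: 4 → 22 → 54 → 29 → 59 → 23 → 26 → … (one orbit).
The orbit structure of x ↦ 39x mod 67: 3 orbits of sizes [33, 33, 1].
sign(π) = (−1)^{n − #cycles} = (−1)^{67−3} = (−1)^64 = +1.

+1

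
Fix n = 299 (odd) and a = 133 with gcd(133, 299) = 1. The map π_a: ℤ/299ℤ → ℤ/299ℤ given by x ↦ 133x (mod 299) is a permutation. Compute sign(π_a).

Trace 165: π^k(165) = [165, 118, 146, 282, 131, 81, 9] for k=0..6.
Decompose π into cycles: lengths [33, 33, 33, 33, 33, 33, 33, 33, 11, 11, 3, 3, 3, 3, 1] (15 cycles, including the fixed point 0).
15 cycles on 299: each ℓ→(−1)^(ℓ−1), product (−1)^284 = +1.
Zolotarev: (133|299) = +1, matching the cycle-count sign.

+1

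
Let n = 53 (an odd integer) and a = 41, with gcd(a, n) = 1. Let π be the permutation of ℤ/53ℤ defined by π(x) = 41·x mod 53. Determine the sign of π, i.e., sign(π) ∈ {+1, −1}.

Trace 47: π^k(47) = [47, 19, 37, 33, 28, 35, 4] for k=0..6.
Decompose π into cycles: lengths [52, 1] (2 cycles, including the fixed point 0).
sign(π) = (−1)^{n − #cycles} = (−1)^{53−2} = (−1)^51 = -1.

-1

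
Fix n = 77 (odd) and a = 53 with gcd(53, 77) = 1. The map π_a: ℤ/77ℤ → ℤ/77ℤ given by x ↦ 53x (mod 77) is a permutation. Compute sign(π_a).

Orbit of 9 under x↦53x: [9, 15, 25, 16, 1, 53, 37]… (length divides ord_77(53)).
Cycle lengths of π_53 on ℤ/77ℤ: [15, 15, 15, 15, 5, 5, 3, 3, 1]; 9 cycles in total.
n − c = 77 − 9 = 68; sign = (−1)^68 = +1.
(53|77)_J = +1 (Zolotarev's lemma cross-check).

+1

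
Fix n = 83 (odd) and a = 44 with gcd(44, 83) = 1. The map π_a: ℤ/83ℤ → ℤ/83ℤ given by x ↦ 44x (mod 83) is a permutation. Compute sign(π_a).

Trace 68: π^k(68) = [68, 4, 10, 25, 21, 11, 69] for k=0..6.
Decompose π into cycles: lengths [41, 41, 1] (3 cycles, including the fixed point 0).
83 − 3 = 80 transpositions; sign(π) = (−1)^80 = +1.

+1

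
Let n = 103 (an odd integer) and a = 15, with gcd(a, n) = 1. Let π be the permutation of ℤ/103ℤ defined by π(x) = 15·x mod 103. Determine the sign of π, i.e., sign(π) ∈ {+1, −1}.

+1

Orbit of 50 under x↦15x: [50, 29, 23, 36, 25, 66, 63]… (length divides ord_103(15)).
Cycle lengths of π_15 on ℤ/103ℤ: [51, 51, 1]; 3 cycles in total.
sign(π) = (−1)^{n − #cycles} = (−1)^{103−3} = (−1)^100 = +1.
The Jacobi symbol (15|103) = +1 (Zolotarev) agrees.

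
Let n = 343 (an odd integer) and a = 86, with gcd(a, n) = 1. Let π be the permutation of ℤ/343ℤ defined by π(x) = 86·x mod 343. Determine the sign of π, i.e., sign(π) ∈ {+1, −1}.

+1

Orbit of 254 under x↦86x: [254, 235, 316, 79, 277, 155, 296]… (length divides ord_343(86)).
Decompose π into cycles: lengths [147, 147, 21, 21, 3, 3, 1] (7 cycles, including the fixed point 0).
sign(π) = (−1)^{n − #cycles} = (−1)^{343−7} = (−1)^336 = +1.
Check: (86/343) = +1 by Zolotarev.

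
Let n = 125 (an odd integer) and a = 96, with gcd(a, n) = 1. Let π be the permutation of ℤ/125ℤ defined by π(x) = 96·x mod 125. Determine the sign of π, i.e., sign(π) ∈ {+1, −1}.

Trace 101: π^k(101) = [101, 71, 66, 86, 6, 76, 46] for k=0..6.
Cycle lengths of π_96 on ℤ/125ℤ: [25, 25, 25, 25, 5, 5, 5, 5, 1, 1, 1, 1, 1]; 13 cycles in total.
With 13 cycles on 125 points, sign = (−1)^{125−13} = +1.

+1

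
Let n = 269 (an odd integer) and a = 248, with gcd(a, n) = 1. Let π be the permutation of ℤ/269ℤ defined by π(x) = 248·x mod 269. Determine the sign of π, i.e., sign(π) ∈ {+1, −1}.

+1

Start at x=188: 188 → 87 → 56 → 169 → 217 → 16 → 202 → … (one orbit).
Cycle lengths of π_248 on ℤ/269ℤ: [134, 134, 1]; 3 cycles in total.
269 − 3 = 266 transpositions; sign(π) = (−1)^266 = +1.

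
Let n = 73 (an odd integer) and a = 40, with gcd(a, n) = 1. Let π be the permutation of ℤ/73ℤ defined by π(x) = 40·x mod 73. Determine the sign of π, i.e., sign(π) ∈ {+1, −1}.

Trace 22: π^k(22) = [22, 4, 14, 49, 62, 71, 66] for k=0..6.
Cycle lengths of π_40 on ℤ/73ℤ: [72, 1]; 2 cycles in total.
n − c = 73 − 2 = 71; sign = (−1)^71 = -1.
(40|73)_J = -1 (Zolotarev's lemma cross-check).

-1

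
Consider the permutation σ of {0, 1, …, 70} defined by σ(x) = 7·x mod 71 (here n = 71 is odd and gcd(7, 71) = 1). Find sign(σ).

-1

Start at x=52: 52 → 9 → 63 → 15 → 34 → 25 → 33 → … (one orbit).
Decompose π into cycles: lengths [70, 1] (2 cycles, including the fixed point 0).
With 2 cycles on 71 points, sign = (−1)^{71−2} = -1.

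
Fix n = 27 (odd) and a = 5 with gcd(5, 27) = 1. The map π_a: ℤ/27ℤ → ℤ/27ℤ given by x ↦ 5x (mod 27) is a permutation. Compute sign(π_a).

-1

Orbit of 23 under x↦5x: [23, 7, 8, 13, 11, 1, 5]… (length divides ord_27(5)).
Decompose π into cycles: lengths [18, 6, 2, 1] (4 cycles, including the fixed point 0).
n − c = 27 − 4 = 23; sign = (−1)^23 = -1.
Check: (5/27) = -1 by Zolotarev.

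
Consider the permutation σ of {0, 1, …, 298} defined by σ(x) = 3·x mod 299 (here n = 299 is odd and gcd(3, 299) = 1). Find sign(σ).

+1

Trace 144: π^k(144) = [144, 133, 100, 1, 3, 9, 27] for k=0..6.
π_3 has 15 disjoint cycles with lengths [33, 33, 33, 33, 33, 33, 33, 33, 11, 11, 3, 3, 3, 3, 1] on {0,…,298}.
299 − 15 = 284 transpositions; sign(π) = (−1)^284 = +1.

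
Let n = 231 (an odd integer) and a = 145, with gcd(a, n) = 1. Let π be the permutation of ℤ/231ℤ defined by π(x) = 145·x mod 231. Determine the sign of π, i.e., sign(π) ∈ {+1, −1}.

+1

Orbit of 52 under x↦145x: [52, 148, 208, 130, 139, 58, 94]… (length divides ord_231(145)).
π_145 has 15 disjoint cycles with lengths [30, 30, 30, 30, 30, 30, 10, 10, 10, 6, 6, 6, 1, 1, 1] on {0,…,230}.
231 − 15 = 216 transpositions; sign(π) = (−1)^216 = +1.
Via Zolotarev, sign(π_{145}) = (145|231) = +1.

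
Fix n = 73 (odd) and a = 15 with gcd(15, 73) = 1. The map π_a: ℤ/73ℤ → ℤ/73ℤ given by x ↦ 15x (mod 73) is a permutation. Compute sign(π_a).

Trace 8: π^k(8) = [8, 47, 48, 63, 69, 13, 49] for k=0..6.
The orbit structure of x ↦ 15x mod 73: 2 orbits of sizes [72, 1].
Σ(ℓ_i−1) = 73−2 = 71; sign = (−1)^71 = -1.

-1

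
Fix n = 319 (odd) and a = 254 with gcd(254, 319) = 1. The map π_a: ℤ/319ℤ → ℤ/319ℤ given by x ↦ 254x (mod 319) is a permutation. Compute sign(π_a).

Orbit of 144 under x↦254x: [144, 210, 67, 111, 122, 45, 265]… (length divides ord_319(254)).
Decompose π into cycles: lengths [14, 14, 14, 14, 14, 14, 14, 14, 14, 14, 14, 14, 14, 14, 14, 14, 14, 14, 14, 14, 14, 14, 1, 1, 1, 1, 1, 1, 1, 1, 1, 1, 1] (33 cycles, including the fixed point 0).
33 cycles on 319: each ℓ→(−1)^(ℓ−1), product (−1)^286 = +1.
The Jacobi symbol (254|319) = +1 (Zolotarev) agrees.

+1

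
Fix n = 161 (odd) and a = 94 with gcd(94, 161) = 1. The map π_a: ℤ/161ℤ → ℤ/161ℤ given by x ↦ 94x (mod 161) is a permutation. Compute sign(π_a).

-1

Start at x=141: 141 → 52 → 58 → 139 → 25 → 96 → 8 → … (one orbit).
Cycle type of π: 66×2 + 11×2 + 6 + 1; total 6 cycles.
n − c = 161 − 6 = 155; sign = (−1)^155 = -1.
(94|161)_J = -1 (Zolotarev's lemma cross-check).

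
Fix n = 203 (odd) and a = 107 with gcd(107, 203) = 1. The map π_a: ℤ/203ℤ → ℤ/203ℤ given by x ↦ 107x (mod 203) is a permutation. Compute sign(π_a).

+1

Start at x=170: 170 → 123 → 169 → 16 → 88 → 78 → 23 → … (one orbit).
The orbit structure of x ↦ 107x mod 203: 15 orbits of sizes [21, 21, 21, 21, 21, 21, 21, 21, 7, 7, 7, 7, 3, 3, 1].
203 − 15 = 188 transpositions; sign(π) = (−1)^188 = +1.
Zolotarev: (107|203) = +1, matching the cycle-count sign.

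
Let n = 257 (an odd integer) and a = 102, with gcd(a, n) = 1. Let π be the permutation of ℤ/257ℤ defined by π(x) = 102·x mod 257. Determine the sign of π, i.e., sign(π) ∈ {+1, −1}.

-1

Trace 163: π^k(163) = [163, 178, 166, 227, 24, 135, 149] for k=0..6.
2 cycles of lengths [256, 1].
sign(π) = (−1)^{n − #cycles} = (−1)^{257−2} = (−1)^255 = -1.
(102|257)_J = -1 (Zolotarev's lemma cross-check).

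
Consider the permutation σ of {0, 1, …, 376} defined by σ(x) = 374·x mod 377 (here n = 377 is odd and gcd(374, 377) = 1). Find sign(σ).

Orbit of 107 under x↦374x: [107, 56, 209, 127, 373, 12, 341]… (length divides ord_377(374)).
Cycle type of π: 84×4 + 28 + 6×2 + 1; total 8 cycles.
sign(π) = (−1)^{n − #cycles} = (−1)^{377−8} = (−1)^369 = -1.
The Jacobi symbol (374|377) = -1 (Zolotarev) agrees.

-1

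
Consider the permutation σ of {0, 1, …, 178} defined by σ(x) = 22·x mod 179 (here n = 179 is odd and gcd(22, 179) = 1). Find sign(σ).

Start at x=107: 107 → 27 → 57 → 1 → 22 → 126 → 87 → … (one orbit).
The orbit structure of x ↦ 22x mod 179: 3 orbits of sizes [89, 89, 1].
n − c = 179 − 3 = 176; sign = (−1)^176 = +1.
(22|179)_J = +1 (Zolotarev's lemma cross-check).

+1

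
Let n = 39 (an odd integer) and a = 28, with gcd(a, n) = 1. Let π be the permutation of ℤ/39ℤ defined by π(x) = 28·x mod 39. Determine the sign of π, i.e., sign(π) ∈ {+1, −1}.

-1

Trace 25: π^k(25) = [25, 37, 22, 31, 10, 7, 1] for k=0..6.
The orbit structure of x ↦ 28x mod 39: 6 orbits of sizes [12, 12, 12, 1, 1, 1].
6 cycles on 39: each ℓ→(−1)^(ℓ−1), product (−1)^33 = -1.
(28|39)_J = -1 (Zolotarev's lemma cross-check).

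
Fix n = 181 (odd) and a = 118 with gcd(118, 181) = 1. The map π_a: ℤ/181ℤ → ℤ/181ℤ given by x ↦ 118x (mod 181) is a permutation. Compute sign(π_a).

Trace 23: π^k(23) = [23, 180, 63, 13, 86, 12, 149] for k=0..6.
Decompose π into cycles: lengths [180, 1] (2 cycles, including the fixed point 0).
2 cycles on 181: each ℓ→(−1)^(ℓ−1), product (−1)^179 = -1.

-1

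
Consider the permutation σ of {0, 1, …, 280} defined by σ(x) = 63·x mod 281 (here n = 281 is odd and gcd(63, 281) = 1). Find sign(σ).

+1

Orbit of 155 under x↦63x: [155, 211, 86, 79, 200, 236, 256]… (length divides ord_281(63)).
Cycle type of π: 35×8 + 1; total 9 cycles.
n − c = 281 − 9 = 272; sign = (−1)^272 = +1.
Check: (63/281) = +1 by Zolotarev.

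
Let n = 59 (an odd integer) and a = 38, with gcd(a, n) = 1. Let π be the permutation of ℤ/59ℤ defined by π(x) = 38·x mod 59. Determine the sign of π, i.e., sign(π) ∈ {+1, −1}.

-1

Orbit of 41 under x↦38x: [41, 24, 27, 23, 48, 54, 46]… (length divides ord_59(38)).
π_38 has 2 disjoint cycles with lengths [58, 1] on {0,…,58}.
Σ(ℓ_i−1) = 59−2 = 57; sign = (−1)^57 = -1.
Zolotarev: (38|59) = -1, matching the cycle-count sign.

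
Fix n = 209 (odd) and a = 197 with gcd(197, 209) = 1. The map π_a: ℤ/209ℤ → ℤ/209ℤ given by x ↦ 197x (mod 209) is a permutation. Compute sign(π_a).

-1

Trace 144: π^k(144) = [144, 153, 45, 87, 1, 197] for k=0..5.
Cycle type of π: 6×30 + 3×6 + 2×5 + 1; total 42 cycles.
Σ(ℓ_i−1) = 209−42 = 167; sign = (−1)^167 = -1.
Zolotarev: (197|209) = -1, matching the cycle-count sign.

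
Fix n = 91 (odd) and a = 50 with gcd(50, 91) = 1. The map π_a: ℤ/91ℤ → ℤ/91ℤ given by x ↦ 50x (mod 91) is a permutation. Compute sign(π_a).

Orbit of 22 under x↦50x: [22, 8, 36, 71, 1, 50, 43]… (length divides ord_91(50)).
Cycle type of π: 12×7 + 1×7; total 14 cycles.
Σ(ℓ_i−1) = 91−14 = 77; sign = (−1)^77 = -1.
Check: (50/91) = -1 by Zolotarev.

-1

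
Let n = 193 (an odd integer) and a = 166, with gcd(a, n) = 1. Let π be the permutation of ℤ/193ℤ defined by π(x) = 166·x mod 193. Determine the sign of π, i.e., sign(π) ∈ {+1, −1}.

Start at x=1: 1 → 166 → 150 → 3 → 112 → 64 → 9 → … (one orbit).
13 cycles of lengths [16, 16, 16, 16, 16, 16, 16, 16, 16, 16, 16, 16, 1].
sign(π) = (−1)^{n − #cycles} = (−1)^{193−13} = (−1)^180 = +1.

+1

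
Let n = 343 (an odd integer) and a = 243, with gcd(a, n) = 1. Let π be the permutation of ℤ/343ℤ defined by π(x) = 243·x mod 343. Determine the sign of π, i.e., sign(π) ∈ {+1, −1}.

-1

Start at x=263: 263 → 111 → 219 → 52 → 288 → 12 → 172 → … (one orbit).
4 cycles of lengths [294, 42, 6, 1].
sign(π) = (−1)^{n − #cycles} = (−1)^{343−4} = (−1)^339 = -1.
Zolotarev: (243|343) = -1, matching the cycle-count sign.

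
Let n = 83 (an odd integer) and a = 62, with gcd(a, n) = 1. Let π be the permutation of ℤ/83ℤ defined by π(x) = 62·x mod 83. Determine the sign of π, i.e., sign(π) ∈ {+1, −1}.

-1

Trace 21: π^k(21) = [21, 57, 48, 71, 3, 20, 78] for k=0..6.
Cycle lengths of π_62 on ℤ/83ℤ: [82, 1]; 2 cycles in total.
Σ(ℓ_i−1) = 83−2 = 81; sign = (−1)^81 = -1.
(62|83)_J = -1 (Zolotarev's lemma cross-check).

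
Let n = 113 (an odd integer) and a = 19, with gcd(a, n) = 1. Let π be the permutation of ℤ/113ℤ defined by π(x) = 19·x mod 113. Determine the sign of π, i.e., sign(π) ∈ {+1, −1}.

Orbit of 21 under x↦19x: [21, 60, 10, 77, 107, 112, 94]… (length divides ord_113(19)).
π_19 has 2 disjoint cycles with lengths [112, 1] on {0,…,112}.
Σ(ℓ_i−1) = 113−2 = 111; sign = (−1)^111 = -1.
Zolotarev: (19|113) = -1, matching the cycle-count sign.

-1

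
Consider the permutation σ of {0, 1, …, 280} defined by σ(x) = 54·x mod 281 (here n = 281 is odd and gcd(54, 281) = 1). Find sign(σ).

Orbit of 221 under x↦54x: [221, 132, 103, 223, 240, 34, 150]… (length divides ord_281(54)).
Decompose π into cycles: lengths [280, 1] (2 cycles, including the fixed point 0).
281 − 2 = 279 transpositions; sign(π) = (−1)^279 = -1.

-1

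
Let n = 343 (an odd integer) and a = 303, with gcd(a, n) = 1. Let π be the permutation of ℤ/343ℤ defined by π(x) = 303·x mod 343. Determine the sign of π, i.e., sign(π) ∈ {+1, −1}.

Trace 247: π^k(247) = [247, 67, 64, 184, 186, 106, 219] for k=0..6.
Decompose π into cycles: lengths [147, 147, 21, 21, 3, 3, 1] (7 cycles, including the fixed point 0).
n − c = 343 − 7 = 336; sign = (−1)^336 = +1.
Zolotarev: (303|343) = +1, matching the cycle-count sign.

+1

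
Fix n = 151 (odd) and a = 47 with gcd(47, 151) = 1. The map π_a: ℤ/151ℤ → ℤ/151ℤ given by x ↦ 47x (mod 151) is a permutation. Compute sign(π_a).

+1

Start at x=45: 45 → 1 → 47 → 95 → 86 → 116 → 16 → … (one orbit).
3 cycles of lengths [75, 75, 1].
n − c = 151 − 3 = 148; sign = (−1)^148 = +1.
The Jacobi symbol (47|151) = +1 (Zolotarev) agrees.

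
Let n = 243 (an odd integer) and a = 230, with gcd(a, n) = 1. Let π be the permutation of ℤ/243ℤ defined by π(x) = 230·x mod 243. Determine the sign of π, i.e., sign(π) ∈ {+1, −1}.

-1

Start at x=161: 161 → 94 → 236 → 91 → 32 → 70 → 62 → … (one orbit).
Decompose π into cycles: lengths [162, 54, 18, 6, 2, 1] (6 cycles, including the fixed point 0).
Σ(ℓ_i−1) = 243−6 = 237; sign = (−1)^237 = -1.
Zolotarev: (230|243) = -1, matching the cycle-count sign.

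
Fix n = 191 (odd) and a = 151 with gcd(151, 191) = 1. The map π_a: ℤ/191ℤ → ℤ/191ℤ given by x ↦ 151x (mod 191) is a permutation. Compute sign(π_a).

-1

Trace 141: π^k(141) = [141, 90, 29, 177, 178, 138, 19] for k=0..6.
The orbit structure of x ↦ 151x mod 191: 2 orbits of sizes [190, 1].
n − c = 191 − 2 = 189; sign = (−1)^189 = -1.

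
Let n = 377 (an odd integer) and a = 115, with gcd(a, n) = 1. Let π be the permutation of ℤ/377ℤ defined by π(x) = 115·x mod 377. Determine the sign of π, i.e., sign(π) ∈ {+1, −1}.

Orbit of 86 under x↦115x: [86, 88, 318, 1, 115, 30, 57]… (length divides ord_377(115)).
Decompose π into cycles: lengths [12, 12, 12, 12, 12, 12, 12, 12, 12, 12, 12, 12, 12, 12, 12, 12, 12, 12, 12, 12, 12, 12, 12, 12, 12, 12, 12, 12, 12, 2, 2, 2, 2, 2, 2, 2, 2, 2, 2, 2, 2, 2, 2, 1] (44 cycles, including the fixed point 0).
44 cycles on 377: each ℓ→(−1)^(ℓ−1), product (−1)^333 = -1.
The Jacobi symbol (115|377) = -1 (Zolotarev) agrees.

-1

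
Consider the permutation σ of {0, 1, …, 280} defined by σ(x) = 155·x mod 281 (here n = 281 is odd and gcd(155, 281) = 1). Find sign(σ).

Trace 59: π^k(59) = [59, 153, 111, 64, 85, 249, 98] for k=0..6.
The orbit structure of x ↦ 155x mod 281: 9 orbits of sizes [35, 35, 35, 35, 35, 35, 35, 35, 1].
n − c = 281 − 9 = 272; sign = (−1)^272 = +1.
Zolotarev: (155|281) = +1, matching the cycle-count sign.

+1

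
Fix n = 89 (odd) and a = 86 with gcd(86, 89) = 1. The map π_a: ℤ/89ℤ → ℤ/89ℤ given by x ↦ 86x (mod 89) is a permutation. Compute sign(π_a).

-1

Start at x=81: 81 → 24 → 17 → 38 → 64 → 75 → 42 → … (one orbit).
Cycle lengths of π_86 on ℤ/89ℤ: [88, 1]; 2 cycles in total.
2 cycles on 89: each ℓ→(−1)^(ℓ−1), product (−1)^87 = -1.
Check: (86/89) = -1 by Zolotarev.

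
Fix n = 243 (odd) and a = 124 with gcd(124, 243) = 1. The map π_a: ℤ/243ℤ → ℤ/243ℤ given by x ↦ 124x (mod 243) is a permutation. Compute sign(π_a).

Start at x=139: 139 → 226 → 79 → 76 → 190 → 232 → 94 → … (one orbit).
Cycle lengths of π_124 on ℤ/243ℤ: [81, 81, 27, 27, 9, 9, 3, 3, 1, 1, 1]; 11 cycles in total.
With 11 cycles on 243 points, sign = (−1)^{243−11} = +1.
Via Zolotarev, sign(π_{124}) = (124|243) = +1.

+1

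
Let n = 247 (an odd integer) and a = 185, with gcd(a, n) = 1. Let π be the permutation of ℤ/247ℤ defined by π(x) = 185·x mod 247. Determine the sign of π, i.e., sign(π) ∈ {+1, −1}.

Trace 81: π^k(81) = [81, 165, 144, 211, 9, 183, 16] for k=0..6.
Decompose π into cycles: lengths [18, 18, 18, 18, 18, 18, 18, 18, 18, 18, 18, 18, 18, 3, 3, 3, 3, 1] (18 cycles, including the fixed point 0).
18 cycles on 247: each ℓ→(−1)^(ℓ−1), product (−1)^229 = -1.

-1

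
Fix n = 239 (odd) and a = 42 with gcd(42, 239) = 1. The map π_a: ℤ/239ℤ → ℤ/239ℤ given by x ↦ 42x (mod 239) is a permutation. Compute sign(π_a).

-1

Start at x=76: 76 → 85 → 224 → 87 → 69 → 30 → 65 → … (one orbit).
Cycle lengths of π_42 on ℤ/239ℤ: [238, 1]; 2 cycles in total.
With 2 cycles on 239 points, sign = (−1)^{239−2} = -1.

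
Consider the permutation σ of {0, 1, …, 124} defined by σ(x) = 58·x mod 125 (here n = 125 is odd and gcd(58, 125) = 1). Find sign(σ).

-1

Orbit of 44 under x↦58x: [44, 52, 16, 53, 74, 42, 61]… (length divides ord_125(58)).
Cycle type of π: 100 + 20 + 4 + 1; total 4 cycles.
With 4 cycles on 125 points, sign = (−1)^{125−4} = -1.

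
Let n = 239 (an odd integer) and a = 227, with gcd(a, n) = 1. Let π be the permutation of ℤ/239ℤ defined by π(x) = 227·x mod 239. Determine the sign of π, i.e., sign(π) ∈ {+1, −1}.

Orbit of 205 under x↦227x: [205, 169, 123, 197, 26, 166, 159]… (length divides ord_239(227)).
Cycle type of π: 238 + 1; total 2 cycles.
Σ(ℓ_i−1) = 239−2 = 237; sign = (−1)^237 = -1.

-1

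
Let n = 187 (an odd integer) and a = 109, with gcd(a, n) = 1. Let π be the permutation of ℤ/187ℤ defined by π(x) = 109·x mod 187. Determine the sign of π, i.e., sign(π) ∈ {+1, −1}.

Orbit of 109 under x↦109x: [109, 100, 54, 89, 164, 111, 131]… (length divides ord_187(109)).
Decompose π into cycles: lengths [16, 16, 16, 16, 16, 16, 16, 16, 16, 16, 16, 2, 2, 2, 2, 2, 1] (17 cycles, including the fixed point 0).
17 cycles on 187: each ℓ→(−1)^(ℓ−1), product (−1)^170 = +1.
(109|187)_J = +1 (Zolotarev's lemma cross-check).

+1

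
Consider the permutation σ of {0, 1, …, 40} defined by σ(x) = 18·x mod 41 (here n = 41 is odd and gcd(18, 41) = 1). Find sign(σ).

+1

Start at x=16: 16 → 1 → 18 → 37 → 10 → 16 (one orbit).
The orbit structure of x ↦ 18x mod 41: 9 orbits of sizes [5, 5, 5, 5, 5, 5, 5, 5, 1].
With 9 cycles on 41 points, sign = (−1)^{41−9} = +1.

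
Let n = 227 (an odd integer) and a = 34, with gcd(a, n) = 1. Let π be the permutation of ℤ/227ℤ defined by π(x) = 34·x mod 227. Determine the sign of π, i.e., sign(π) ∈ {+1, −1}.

+1

Start at x=175: 175 → 48 → 43 → 100 → 222 → 57 → 122 → … (one orbit).
Decompose π into cycles: lengths [113, 113, 1] (3 cycles, including the fixed point 0).
sign(π) = (−1)^{n − #cycles} = (−1)^{227−3} = (−1)^224 = +1.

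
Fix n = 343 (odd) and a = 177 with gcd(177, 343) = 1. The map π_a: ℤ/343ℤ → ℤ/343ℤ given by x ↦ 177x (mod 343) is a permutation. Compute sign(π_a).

Orbit of 295 under x↦177x: [295, 79, 263, 246, 324, 67, 197]… (length divides ord_343(177)).
Cycle type of π: 21×14 + 3×16 + 1; total 31 cycles.
With 31 cycles on 343 points, sign = (−1)^{343−31} = +1.
(177|343)_J = +1 (Zolotarev's lemma cross-check).

+1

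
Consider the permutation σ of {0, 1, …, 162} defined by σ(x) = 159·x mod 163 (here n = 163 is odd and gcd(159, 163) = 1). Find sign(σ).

Trace 10: π^k(10) = [10, 123, 160, 12, 115, 29, 47] for k=0..6.
Cycle lengths of π_159 on ℤ/163ℤ: [162, 1]; 2 cycles in total.
n − c = 163 − 2 = 161; sign = (−1)^161 = -1.
The Jacobi symbol (159|163) = -1 (Zolotarev) agrees.

-1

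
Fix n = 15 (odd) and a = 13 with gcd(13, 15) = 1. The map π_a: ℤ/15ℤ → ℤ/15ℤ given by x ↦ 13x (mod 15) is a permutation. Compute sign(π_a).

Start at x=13: 13 → 4 → 7 → 1 → 13 (one orbit).
Cycle type of π: 4×3 + 1×3; total 6 cycles.
n − c = 15 − 6 = 9; sign = (−1)^9 = -1.

-1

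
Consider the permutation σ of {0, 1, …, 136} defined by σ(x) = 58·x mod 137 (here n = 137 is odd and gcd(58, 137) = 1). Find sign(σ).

Trace 124: π^k(124) = [124, 68, 108, 99, 125, 126, 47] for k=0..6.
2 cycles of lengths [136, 1].
n − c = 137 − 2 = 135; sign = (−1)^135 = -1.
Check: (58/137) = -1 by Zolotarev.

-1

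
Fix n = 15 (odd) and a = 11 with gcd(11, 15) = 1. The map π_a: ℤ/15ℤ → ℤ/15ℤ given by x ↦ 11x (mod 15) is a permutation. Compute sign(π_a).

Trace 1: π^k(1) = [1, 11] for k=0..1.
10 cycles of lengths [2, 2, 2, 2, 2, 1, 1, 1, 1, 1].
n − c = 15 − 10 = 5; sign = (−1)^5 = -1.
Check: (11/15) = -1 by Zolotarev.

-1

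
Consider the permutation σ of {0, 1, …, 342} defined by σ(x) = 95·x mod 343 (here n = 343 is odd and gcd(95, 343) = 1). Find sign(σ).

Start at x=205: 205 → 267 → 326 → 100 → 239 → 67 → 191 → … (one orbit).
π_95 has 7 disjoint cycles with lengths [147, 147, 21, 21, 3, 3, 1] on {0,…,342}.
7 cycles on 343: each ℓ→(−1)^(ℓ−1), product (−1)^336 = +1.

+1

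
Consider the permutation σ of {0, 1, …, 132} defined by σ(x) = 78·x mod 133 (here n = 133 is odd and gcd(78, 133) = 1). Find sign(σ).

-1

Trace 50: π^k(50) = [50, 43, 29, 1, 78, 99, 8] for k=0..6.
Cycle lengths of π_78 on ℤ/133ℤ: [18, 18, 18, 18, 18, 18, 18, 1, 1, 1, 1, 1, 1, 1]; 14 cycles in total.
n − c = 133 − 14 = 119; sign = (−1)^119 = -1.
The Jacobi symbol (78|133) = -1 (Zolotarev) agrees.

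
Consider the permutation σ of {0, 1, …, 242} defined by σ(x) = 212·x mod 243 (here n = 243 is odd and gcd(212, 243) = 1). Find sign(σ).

Orbit of 161 under x↦212x: [161, 112, 173, 226, 41, 187, 35]… (length divides ord_243(212)).
6 cycles of lengths [162, 54, 18, 6, 2, 1].
6 cycles on 243: each ℓ→(−1)^(ℓ−1), product (−1)^237 = -1.

-1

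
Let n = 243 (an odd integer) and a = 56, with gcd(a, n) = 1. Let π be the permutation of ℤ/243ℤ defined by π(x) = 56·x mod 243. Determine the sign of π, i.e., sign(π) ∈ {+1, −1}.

-1

Trace 55: π^k(55) = [55, 164, 193, 116, 178, 5, 37] for k=0..6.
Cycle lengths of π_56 on ℤ/243ℤ: [162, 54, 18, 6, 2, 1]; 6 cycles in total.
243 − 6 = 237 transpositions; sign(π) = (−1)^237 = -1.
Via Zolotarev, sign(π_{56}) = (56|243) = -1.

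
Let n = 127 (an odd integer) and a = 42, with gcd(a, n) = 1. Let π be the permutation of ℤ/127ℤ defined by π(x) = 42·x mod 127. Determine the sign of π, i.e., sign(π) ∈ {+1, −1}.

Start at x=17: 17 → 79 → 16 → 37 → 30 → 117 → 88 → … (one orbit).
3 cycles of lengths [63, 63, 1].
n − c = 127 − 3 = 124; sign = (−1)^124 = +1.
(42|127)_J = +1 (Zolotarev's lemma cross-check).

+1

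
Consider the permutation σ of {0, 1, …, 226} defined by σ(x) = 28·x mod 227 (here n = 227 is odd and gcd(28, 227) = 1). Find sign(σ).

+1

Orbit of 97 under x↦28x: [97, 219, 3, 84, 82, 26, 47]… (length divides ord_227(28)).
Decompose π into cycles: lengths [113, 113, 1] (3 cycles, including the fixed point 0).
sign(π) = (−1)^{n − #cycles} = (−1)^{227−3} = (−1)^224 = +1.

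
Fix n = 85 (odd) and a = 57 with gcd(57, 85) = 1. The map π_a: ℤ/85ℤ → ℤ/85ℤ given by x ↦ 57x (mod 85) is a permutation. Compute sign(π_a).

+1

Orbit of 19 under x↦57x: [19, 63, 21, 7, 59, 48, 16]… (length divides ord_85(57)).
Cycle lengths of π_57 on ℤ/85ℤ: [16, 16, 16, 16, 16, 4, 1]; 7 cycles in total.
sign(π) = (−1)^{n − #cycles} = (−1)^{85−7} = (−1)^78 = +1.
The Jacobi symbol (57|85) = +1 (Zolotarev) agrees.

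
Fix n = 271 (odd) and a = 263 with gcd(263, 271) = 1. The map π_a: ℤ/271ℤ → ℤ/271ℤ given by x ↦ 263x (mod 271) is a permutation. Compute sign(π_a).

Orbit of 165 under x↦263x: [165, 35, 262, 72, 237, 1, 263]… (length divides ord_271(263)).
4 cycles of lengths [90, 90, 90, 1].
Σ(ℓ_i−1) = 271−4 = 267; sign = (−1)^267 = -1.
The Jacobi symbol (263|271) = -1 (Zolotarev) agrees.

-1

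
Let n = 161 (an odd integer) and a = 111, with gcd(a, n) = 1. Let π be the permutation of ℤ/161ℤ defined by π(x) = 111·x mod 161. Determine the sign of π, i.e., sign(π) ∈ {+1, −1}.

Orbit of 83 under x↦111x: [83, 36, 132, 1, 111, 85, 97]… (length divides ord_161(111)).
Cycle type of π: 22×7 + 2×3 + 1; total 11 cycles.
161 − 11 = 150 transpositions; sign(π) = (−1)^150 = +1.

+1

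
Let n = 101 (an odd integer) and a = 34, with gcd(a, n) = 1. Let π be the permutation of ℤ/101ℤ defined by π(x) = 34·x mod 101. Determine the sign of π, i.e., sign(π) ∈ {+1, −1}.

-1

Orbit of 66 under x↦34x: [66, 22, 41, 81, 27, 9, 3]… (length divides ord_101(34)).
Decompose π into cycles: lengths [100, 1] (2 cycles, including the fixed point 0).
n − c = 101 − 2 = 99; sign = (−1)^99 = -1.
Check: (34/101) = -1 by Zolotarev.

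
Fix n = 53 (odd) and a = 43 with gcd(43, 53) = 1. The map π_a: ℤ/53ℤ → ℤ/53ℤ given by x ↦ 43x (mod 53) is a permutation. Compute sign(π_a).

+1

Start at x=46: 46 → 17 → 42 → 4 → 13 → 29 → 28 → … (one orbit).
The orbit structure of x ↦ 43x mod 53: 3 orbits of sizes [26, 26, 1].
53 − 3 = 50 transpositions; sign(π) = (−1)^50 = +1.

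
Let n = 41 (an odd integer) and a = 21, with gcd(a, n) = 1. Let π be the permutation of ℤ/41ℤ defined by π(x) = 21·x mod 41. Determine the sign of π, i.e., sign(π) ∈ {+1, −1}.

Start at x=8: 8 → 4 → 2 → 1 → 21 → 31 → 36 → … (one orbit).
The orbit structure of x ↦ 21x mod 41: 3 orbits of sizes [20, 20, 1].
Σ(ℓ_i−1) = 41−3 = 38; sign = (−1)^38 = +1.

+1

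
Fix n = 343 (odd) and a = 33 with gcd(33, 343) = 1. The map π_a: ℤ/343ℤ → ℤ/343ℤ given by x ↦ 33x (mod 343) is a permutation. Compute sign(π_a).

-1

Orbit of 229 under x↦33x: [229, 11, 20, 317, 171, 155, 313]… (length divides ord_343(33)).
4 cycles of lengths [294, 42, 6, 1].
343 − 4 = 339 transpositions; sign(π) = (−1)^339 = -1.
Check: (33/343) = -1 by Zolotarev.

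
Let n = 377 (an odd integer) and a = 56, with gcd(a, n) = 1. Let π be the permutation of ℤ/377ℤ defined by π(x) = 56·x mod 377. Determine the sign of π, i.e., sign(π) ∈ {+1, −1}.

-1

Start at x=220: 220 → 256 → 10 → 183 → 69 → 94 → 363 → … (one orbit).
8 cycles of lengths [84, 84, 84, 84, 28, 6, 6, 1].
n − c = 377 − 8 = 369; sign = (−1)^369 = -1.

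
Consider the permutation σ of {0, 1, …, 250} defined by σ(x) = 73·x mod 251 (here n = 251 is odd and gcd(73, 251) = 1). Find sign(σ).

Start at x=205: 205 → 156 → 93 → 12 → 123 → 194 → 106 → … (one orbit).
π_73 has 3 disjoint cycles with lengths [125, 125, 1] on {0,…,250}.
251 − 3 = 248 transpositions; sign(π) = (−1)^248 = +1.
The Jacobi symbol (73|251) = +1 (Zolotarev) agrees.

+1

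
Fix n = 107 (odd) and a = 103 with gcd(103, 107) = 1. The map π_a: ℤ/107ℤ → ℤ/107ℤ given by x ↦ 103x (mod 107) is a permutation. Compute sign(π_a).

Start at x=20: 20 → 27 → 106 → 4 → 91 → 64 → 65 → … (one orbit).
2 cycles of lengths [106, 1].
Σ(ℓ_i−1) = 107−2 = 105; sign = (−1)^105 = -1.

-1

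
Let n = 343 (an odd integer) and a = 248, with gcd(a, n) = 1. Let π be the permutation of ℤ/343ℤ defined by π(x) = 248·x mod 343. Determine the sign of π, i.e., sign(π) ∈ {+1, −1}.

-1

Start at x=201: 201 → 113 → 241 → 86 → 62 → 284 → 117 → … (one orbit).
π_248 has 4 disjoint cycles with lengths [294, 42, 6, 1] on {0,…,342}.
sign(π) = (−1)^{n − #cycles} = (−1)^{343−4} = (−1)^339 = -1.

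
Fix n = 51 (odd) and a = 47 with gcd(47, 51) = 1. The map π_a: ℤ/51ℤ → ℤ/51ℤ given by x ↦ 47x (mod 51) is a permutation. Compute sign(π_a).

Orbit of 1 under x↦47x: [1, 47, 16, 38]… (length divides ord_51(47)).
Cycle lengths of π_47 on ℤ/51ℤ: [4, 4, 4, 4, 4, 4, 4, 4, 4, 4, 4, 4, 2, 1]; 14 cycles in total.
n − c = 51 − 14 = 37; sign = (−1)^37 = -1.

-1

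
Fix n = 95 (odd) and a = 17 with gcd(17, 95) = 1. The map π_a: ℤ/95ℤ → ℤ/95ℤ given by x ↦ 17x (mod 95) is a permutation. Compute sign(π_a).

-1

Orbit of 4 under x↦17x: [4, 68, 16, 82, 64, 43, 66]… (length divides ord_95(17)).
π_17 has 6 disjoint cycles with lengths [36, 36, 9, 9, 4, 1] on {0,…,94}.
6 cycles on 95: each ℓ→(−1)^(ℓ−1), product (−1)^89 = -1.
The Jacobi symbol (17|95) = -1 (Zolotarev) agrees.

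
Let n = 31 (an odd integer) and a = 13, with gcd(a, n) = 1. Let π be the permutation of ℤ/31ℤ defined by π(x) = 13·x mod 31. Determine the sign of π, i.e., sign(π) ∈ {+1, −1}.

-1

Start at x=6: 6 → 16 → 22 → 7 → 29 → 5 → 3 → … (one orbit).
π_13 has 2 disjoint cycles with lengths [30, 1] on {0,…,30}.
Σ(ℓ_i−1) = 31−2 = 29; sign = (−1)^29 = -1.
Check: (13/31) = -1 by Zolotarev.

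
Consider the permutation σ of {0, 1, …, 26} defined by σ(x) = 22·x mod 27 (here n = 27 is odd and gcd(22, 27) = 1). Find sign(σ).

Orbit of 13 under x↦22x: [13, 16, 1, 22, 25, 10, 4]… (length divides ord_27(22)).
The orbit structure of x ↦ 22x mod 27: 7 orbits of sizes [9, 9, 3, 3, 1, 1, 1].
27 − 7 = 20 transpositions; sign(π) = (−1)^20 = +1.
The Jacobi symbol (22|27) = +1 (Zolotarev) agrees.

+1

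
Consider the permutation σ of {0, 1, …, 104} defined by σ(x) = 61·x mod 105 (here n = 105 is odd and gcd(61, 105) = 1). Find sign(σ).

Trace 76: π^k(76) = [76, 16, 31, 1, 61, 46] for k=0..5.
Decompose π into cycles: lengths [6, 6, 6, 6, 6, 6, 6, 6, 6, 6, 6, 6, 6, 6, 6, 1, 1, 1, 1, 1, 1, 1, 1, 1, 1, 1, 1, 1, 1, 1] (30 cycles, including the fixed point 0).
sign(π) = (−1)^{n − #cycles} = (−1)^{105−30} = (−1)^75 = -1.

-1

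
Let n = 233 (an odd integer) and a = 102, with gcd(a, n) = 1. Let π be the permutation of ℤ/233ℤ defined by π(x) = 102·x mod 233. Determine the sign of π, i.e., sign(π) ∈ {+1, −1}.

+1

Orbit of 135 under x↦102x: [135, 23, 16, 1, 102, 152, 126]… (length divides ord_233(102)).
The orbit structure of x ↦ 102x mod 233: 9 orbits of sizes [29, 29, 29, 29, 29, 29, 29, 29, 1].
Σ(ℓ_i−1) = 233−9 = 224; sign = (−1)^224 = +1.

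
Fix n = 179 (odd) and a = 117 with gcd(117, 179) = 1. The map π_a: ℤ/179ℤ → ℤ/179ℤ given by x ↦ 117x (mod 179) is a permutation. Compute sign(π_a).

+1

Start at x=81: 81 → 169 → 83 → 45 → 74 → 66 → 25 → … (one orbit).
Cycle type of π: 89×2 + 1; total 3 cycles.
3 cycles on 179: each ℓ→(−1)^(ℓ−1), product (−1)^176 = +1.
The Jacobi symbol (117|179) = +1 (Zolotarev) agrees.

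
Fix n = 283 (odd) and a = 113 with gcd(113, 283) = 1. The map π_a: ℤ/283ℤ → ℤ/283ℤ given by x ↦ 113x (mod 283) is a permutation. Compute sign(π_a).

+1

Trace 240: π^k(240) = [240, 235, 236, 66, 100, 263, 4] for k=0..6.
Decompose π into cycles: lengths [141, 141, 1] (3 cycles, including the fixed point 0).
Σ(ℓ_i−1) = 283−3 = 280; sign = (−1)^280 = +1.
The Jacobi symbol (113|283) = +1 (Zolotarev) agrees.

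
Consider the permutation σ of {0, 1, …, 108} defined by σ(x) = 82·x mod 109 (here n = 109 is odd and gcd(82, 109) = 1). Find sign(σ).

+1

Trace 43: π^k(43) = [43, 38, 64, 16, 4, 1, 82] for k=0..6.
π_82 has 7 disjoint cycles with lengths [18, 18, 18, 18, 18, 18, 1] on {0,…,108}.
With 7 cycles on 109 points, sign = (−1)^{109−7} = +1.
(82|109)_J = +1 (Zolotarev's lemma cross-check).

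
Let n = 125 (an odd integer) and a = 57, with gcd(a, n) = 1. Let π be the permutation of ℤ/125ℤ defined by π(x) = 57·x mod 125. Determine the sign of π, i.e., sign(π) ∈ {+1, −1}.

Orbit of 57 under x↦57x: [57, 124, 68, 1]… (length divides ord_125(57)).
The orbit structure of x ↦ 57x mod 125: 32 orbits of sizes [4, 4, 4, 4, 4, 4, 4, 4, 4, 4, 4, 4, 4, 4, 4, 4, 4, 4, 4, 4, 4, 4, 4, 4, 4, 4, 4, 4, 4, 4, 4, 1].
125 − 32 = 93 transpositions; sign(π) = (−1)^93 = -1.

-1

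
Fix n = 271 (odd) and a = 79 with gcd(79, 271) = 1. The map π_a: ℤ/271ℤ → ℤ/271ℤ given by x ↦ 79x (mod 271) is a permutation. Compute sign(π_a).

Trace 41: π^k(41) = [41, 258, 57, 167, 185, 252, 125] for k=0..6.
Cycle lengths of π_79 on ℤ/271ℤ: [45, 45, 45, 45, 45, 45, 1]; 7 cycles in total.
sign(π) = (−1)^{n − #cycles} = (−1)^{271−7} = (−1)^264 = +1.
The Jacobi symbol (79|271) = +1 (Zolotarev) agrees.

+1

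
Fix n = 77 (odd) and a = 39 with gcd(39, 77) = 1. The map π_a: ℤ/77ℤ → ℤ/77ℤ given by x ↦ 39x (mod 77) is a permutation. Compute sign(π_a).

Start at x=8: 8 → 4 → 2 → 1 → 39 → 58 → 29 → … (one orbit).
Cycle lengths of π_39 on ℤ/77ℤ: [30, 30, 10, 3, 3, 1]; 6 cycles in total.
6 cycles on 77: each ℓ→(−1)^(ℓ−1), product (−1)^71 = -1.
The Jacobi symbol (39|77) = -1 (Zolotarev) agrees.

-1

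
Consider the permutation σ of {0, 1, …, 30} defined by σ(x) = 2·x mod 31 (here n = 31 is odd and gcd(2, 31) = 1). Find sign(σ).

+1

Trace 4: π^k(4) = [4, 8, 16, 1, 2] for k=0..4.
7 cycles of lengths [5, 5, 5, 5, 5, 5, 1].
n − c = 31 − 7 = 24; sign = (−1)^24 = +1.
(2|31)_J = +1 (Zolotarev's lemma cross-check).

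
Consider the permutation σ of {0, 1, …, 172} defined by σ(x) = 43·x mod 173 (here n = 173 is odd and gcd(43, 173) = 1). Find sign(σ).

+1

Orbit of 117 under x↦43x: [117, 14, 83, 109, 16, 169, 1]… (length divides ord_173(43)).
π_43 has 5 disjoint cycles with lengths [43, 43, 43, 43, 1] on {0,…,172}.
173 − 5 = 168 transpositions; sign(π) = (−1)^168 = +1.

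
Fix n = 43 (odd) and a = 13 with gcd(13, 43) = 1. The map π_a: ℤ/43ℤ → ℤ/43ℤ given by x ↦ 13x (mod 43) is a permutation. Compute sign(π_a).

Orbit of 4 under x↦13x: [4, 9, 31, 16, 36, 38, 21]… (length divides ord_43(13)).
Cycle type of π: 21×2 + 1; total 3 cycles.
n − c = 43 − 3 = 40; sign = (−1)^40 = +1.

+1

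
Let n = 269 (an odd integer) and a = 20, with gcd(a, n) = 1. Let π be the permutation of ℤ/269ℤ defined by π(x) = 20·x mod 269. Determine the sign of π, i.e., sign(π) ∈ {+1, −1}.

+1

Orbit of 81 under x↦20x: [81, 6, 120, 248, 118, 208, 125]… (length divides ord_269(20)).
Cycle lengths of π_20 on ℤ/269ℤ: [134, 134, 1]; 3 cycles in total.
269 − 3 = 266 transpositions; sign(π) = (−1)^266 = +1.
Zolotarev: (20|269) = +1, matching the cycle-count sign.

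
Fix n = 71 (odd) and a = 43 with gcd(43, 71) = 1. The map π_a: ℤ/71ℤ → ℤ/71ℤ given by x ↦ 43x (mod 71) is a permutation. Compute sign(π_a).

Trace 3: π^k(3) = [3, 58, 9, 32, 27, 25, 10] for k=0..6.
The orbit structure of x ↦ 43x mod 71: 3 orbits of sizes [35, 35, 1].
sign(π) = (−1)^{n − #cycles} = (−1)^{71−3} = (−1)^68 = +1.
Via Zolotarev, sign(π_{43}) = (43|71) = +1.

+1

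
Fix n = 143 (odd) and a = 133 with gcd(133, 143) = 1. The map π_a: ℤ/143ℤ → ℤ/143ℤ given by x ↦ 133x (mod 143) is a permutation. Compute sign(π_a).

Orbit of 133 under x↦133x: [133, 100, 1]… (length divides ord_143(133)).
Decompose π into cycles: lengths [3, 3, 3, 3, 3, 3, 3, 3, 3, 3, 3, 3, 3, 3, 3, 3, 3, 3, 3, 3, 3, 3, 3, 3, 3, 3, 3, 3, 3, 3, 3, 3, 3, 3, 3, 3, 3, 3, 3, 3, 3, 3, 3, 3, 1, 1, 1, 1, 1, 1, 1, 1, 1, 1, 1] (55 cycles, including the fixed point 0).
sign(π) = (−1)^{n − #cycles} = (−1)^{143−55} = (−1)^88 = +1.
Zolotarev: (133|143) = +1, matching the cycle-count sign.

+1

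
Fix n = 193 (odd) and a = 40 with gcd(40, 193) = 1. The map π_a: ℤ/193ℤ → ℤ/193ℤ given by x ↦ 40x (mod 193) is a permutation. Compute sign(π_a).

Start at x=154: 154 → 177 → 132 → 69 → 58 → 4 → 160 → … (one orbit).
Cycle type of π: 192 + 1; total 2 cycles.
193 − 2 = 191 transpositions; sign(π) = (−1)^191 = -1.

-1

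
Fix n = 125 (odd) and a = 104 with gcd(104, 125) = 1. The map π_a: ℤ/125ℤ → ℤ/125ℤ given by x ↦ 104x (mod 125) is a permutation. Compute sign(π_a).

Trace 11: π^k(11) = [11, 19, 101, 4, 41, 14, 81] for k=0..6.
Cycle type of π: 50×2 + 10×2 + 2×2 + 1; total 7 cycles.
n − c = 125 − 7 = 118; sign = (−1)^118 = +1.
Zolotarev: (104|125) = +1, matching the cycle-count sign.

+1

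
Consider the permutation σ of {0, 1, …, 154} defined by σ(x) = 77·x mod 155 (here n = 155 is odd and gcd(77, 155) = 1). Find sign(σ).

+1

Orbit of 101 under x↦77x: [101, 27, 64, 123, 16, 147, 4]… (length divides ord_155(77)).
Cycle type of π: 20×6 + 10×3 + 4 + 1; total 11 cycles.
11 cycles on 155: each ℓ→(−1)^(ℓ−1), product (−1)^144 = +1.
Check: (77/155) = +1 by Zolotarev.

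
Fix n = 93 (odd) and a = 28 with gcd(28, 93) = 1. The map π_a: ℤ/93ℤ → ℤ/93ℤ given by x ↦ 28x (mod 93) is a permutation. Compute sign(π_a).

+1

Trace 64: π^k(64) = [64, 25, 49, 70, 7, 10, 1] for k=0..6.
9 cycles of lengths [15, 15, 15, 15, 15, 15, 1, 1, 1].
Σ(ℓ_i−1) = 93−9 = 84; sign = (−1)^84 = +1.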